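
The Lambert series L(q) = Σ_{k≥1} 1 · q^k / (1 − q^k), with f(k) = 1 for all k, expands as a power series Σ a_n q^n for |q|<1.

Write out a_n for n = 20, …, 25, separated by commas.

[q^20] f(1)=1,f(2)=1,f(4)=1,f(5)=1,f(10)=1,f(20)=1 ⇒ 6
[q^21] f(21)=1,f(7)=1,f(3)=1,f(1)=1 ⇒ 4
q^22  k|22↦f(k): 22:1 11:1 2:1 1:1  a_22=4
n=23: 23·1 1·23  f→[1+1]=2
[q^24] f(1)=1,f(2)=1,f(3)=1,f(4)=1,f(6)=1,f(8)=1,f(12)=1,f(24)=1 ⇒ 8
d|25:{1,5,25}  Σf=1+1+1=3

6, 4, 4, 2, 8, 3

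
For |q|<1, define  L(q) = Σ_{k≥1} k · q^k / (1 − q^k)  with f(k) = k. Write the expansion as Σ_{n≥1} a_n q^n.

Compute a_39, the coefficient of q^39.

[q^39] f(39)=39,f(13)=13,f(3)=3,f(1)=1 ⇒ 56

a_39 = 56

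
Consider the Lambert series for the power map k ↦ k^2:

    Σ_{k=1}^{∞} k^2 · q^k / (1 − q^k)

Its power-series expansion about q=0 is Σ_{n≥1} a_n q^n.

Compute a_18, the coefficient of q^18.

a_18 = 455

n=18: 1·18 2·9 3·6 6·3 9·2 18·1  f→[1+4+9+36+81+324]=455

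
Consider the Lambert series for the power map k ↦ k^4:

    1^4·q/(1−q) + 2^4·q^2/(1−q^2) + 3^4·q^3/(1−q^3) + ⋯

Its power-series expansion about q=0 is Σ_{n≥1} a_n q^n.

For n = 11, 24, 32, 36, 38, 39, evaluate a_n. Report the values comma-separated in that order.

[q^11] f(1)=1,f(11)=14641 ⇒ 14642
n=24: 24·1 12·2 8·3 6·4 4·6 3·8 2·12 1·24  f→[331776+20736+4096+1296+256+81+16+1]=358258
n=32: 32·1 16·2 8·4 4·8 2·16 1·32  f→[1048576+65536+4096+256+16+1]=1118481
q^36  k|36↦f(k): 36:1679616 18:104976 12:20736 9:6561 6:1296 4:256 3:81 2:16 1:1  a_36=1813539
d|38:{1,2,19,38}  Σf=1+16+130321+2085136=2215474
d|39:{1,3,13,39}  Σf=1+81+28561+2313441=2342084

14642, 358258, 1118481, 1813539, 2215474, 2342084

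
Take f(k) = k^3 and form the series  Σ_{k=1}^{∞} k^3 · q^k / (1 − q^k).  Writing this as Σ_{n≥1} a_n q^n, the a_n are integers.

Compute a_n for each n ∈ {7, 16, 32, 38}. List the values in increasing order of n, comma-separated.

344, 4681, 37449, 61740

[q^7] f(7)=343,f(1)=1 ⇒ 344
[q^16] f(16)=4096,f(8)=512,f(4)=64,f(2)=8,f(1)=1 ⇒ 4681
[q^32] f(1)=1,f(2)=8,f(4)=64,f(8)=512,f(16)=4096,f(32)=32768 ⇒ 37449
[q^38] f(38)=54872,f(19)=6859,f(2)=8,f(1)=1 ⇒ 61740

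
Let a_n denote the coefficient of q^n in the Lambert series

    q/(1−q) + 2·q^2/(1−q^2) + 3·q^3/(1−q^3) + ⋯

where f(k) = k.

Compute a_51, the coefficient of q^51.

d|51:{1,3,17,51}  Σf=1+3+17+51=72

a_51 = 72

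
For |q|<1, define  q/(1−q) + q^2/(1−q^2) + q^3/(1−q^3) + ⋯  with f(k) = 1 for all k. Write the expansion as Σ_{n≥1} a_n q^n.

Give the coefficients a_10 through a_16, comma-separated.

4, 2, 6, 2, 4, 4, 5

n=10: 10·1 5·2 2·5 1·10  f→[1+1+1+1]=4
q^11  k|11↦f(k): 1:1 11:1  a_11=2
n=12: 12·1 6·2 4·3 3·4 2·6 1·12  f→[1+1+1+1+1+1]=6
[q^13] f(13)=1,f(1)=1 ⇒ 2
[q^14] f(14)=1,f(7)=1,f(2)=1,f(1)=1 ⇒ 4
q^15  k|15↦f(k): 1:1 3:1 5:1 15:1  a_15=4
n=16: 1·16 2·8 4·4 8·2 16·1  f→[1+1+1+1+1]=5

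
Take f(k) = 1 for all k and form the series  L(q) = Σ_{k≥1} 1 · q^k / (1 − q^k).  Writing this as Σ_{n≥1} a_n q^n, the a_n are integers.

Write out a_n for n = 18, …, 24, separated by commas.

6, 2, 6, 4, 4, 2, 8

d|18:{1,2,3,6,9,18}  Σf=1+1+1+1+1+1=6
n=19: 19·1 1·19  f→[1+1]=2
q^20  k|20↦f(k): 20:1 10:1 5:1 4:1 2:1 1:1  a_20=6
[q^21] f(1)=1,f(3)=1,f(7)=1,f(21)=1 ⇒ 4
d|22:{22,11,2,1}  Σf=1+1+1+1=4
[q^23] f(1)=1,f(23)=1 ⇒ 2
n=24: 1·24 2·12 3·8 4·6 6·4 8·3 12·2 24·1  f→[1+1+1+1+1+1+1+1]=8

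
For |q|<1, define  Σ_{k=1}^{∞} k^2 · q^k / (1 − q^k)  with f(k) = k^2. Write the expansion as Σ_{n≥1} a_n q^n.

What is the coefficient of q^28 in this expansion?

[q^28] f(28)=784,f(14)=196,f(7)=49,f(4)=16,f(2)=4,f(1)=1 ⇒ 1050

a_28 = 1050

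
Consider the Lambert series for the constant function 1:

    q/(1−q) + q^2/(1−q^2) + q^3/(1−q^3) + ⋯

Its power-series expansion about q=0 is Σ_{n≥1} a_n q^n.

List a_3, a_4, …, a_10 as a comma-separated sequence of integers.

2, 3, 2, 4, 2, 4, 3, 4

n=3: 1·3 3·1  f→[1+1]=2
[q^4] f(4)=1,f(2)=1,f(1)=1 ⇒ 3
[q^5] f(1)=1,f(5)=1 ⇒ 2
d|6:{6,3,2,1}  Σf=1+1+1+1=4
[q^7] f(1)=1,f(7)=1 ⇒ 2
n=8: 1·8 2·4 4·2 8·1  f→[1+1+1+1]=4
[q^9] f(1)=1,f(3)=1,f(9)=1 ⇒ 3
[q^10] f(1)=1,f(2)=1,f(5)=1,f(10)=1 ⇒ 4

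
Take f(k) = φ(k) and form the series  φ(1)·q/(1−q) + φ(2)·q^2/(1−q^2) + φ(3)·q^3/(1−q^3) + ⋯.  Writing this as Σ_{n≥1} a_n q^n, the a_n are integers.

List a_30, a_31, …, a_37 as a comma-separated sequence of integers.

[q^30] φ(30)=8,φ(15)=8,φ(10)=4,φ(6)=2,φ(5)=4,φ(3)=2,φ(2)=1,φ(1)=1 ⇒ 30
d|31:{31,1}  Σφ=30+1=31
q^32  k|32↦φ(k): 1:1 2:1 4:2 8:4 16:8 32:16  a_32=32
q^33  k|33↦φ(k): 1:1 3:2 11:10 33:20  a_33=33
n=34: 34·1 17·2 2·17 1·34  φ→[16+16+1+1]=34
[q^35] φ(35)=24,φ(7)=6,φ(5)=4,φ(1)=1 ⇒ 35
q^36  k|36↦φ(k): 1:1 2:1 3:2 4:2 6:2 9:6 12:4 18:6 36:12  a_36=36
d|37:{1,37}  Σφ=1+36=37

30, 31, 32, 33, 34, 35, 36, 37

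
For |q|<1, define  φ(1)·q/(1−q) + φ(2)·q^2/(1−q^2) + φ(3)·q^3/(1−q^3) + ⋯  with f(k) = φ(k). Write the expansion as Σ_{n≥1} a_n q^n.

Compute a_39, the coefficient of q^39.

q^39  k|39↦φ(k): 39:24 13:12 3:2 1:1  a_39=39

a_39 = 39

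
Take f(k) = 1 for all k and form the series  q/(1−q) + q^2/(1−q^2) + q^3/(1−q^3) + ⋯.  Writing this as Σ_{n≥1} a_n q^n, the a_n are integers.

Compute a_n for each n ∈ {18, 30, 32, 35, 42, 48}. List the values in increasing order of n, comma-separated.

6, 8, 6, 4, 8, 10

[q^18] f(18)=1,f(9)=1,f(6)=1,f(3)=1,f(2)=1,f(1)=1 ⇒ 6
d|30:{1,2,3,5,6,10,15,30}  Σf=1+1+1+1+1+1+1+1=8
d|32:{32,16,8,4,2,1}  Σf=1+1+1+1+1+1=6
q^35  k|35↦f(k): 1:1 5:1 7:1 35:1  a_35=4
[q^42] f(42)=1,f(21)=1,f(14)=1,f(7)=1,f(6)=1,f(3)=1,f(2)=1,f(1)=1 ⇒ 8
n=48: 1·48 2·24 3·16 4·12 6·8 8·6 12·4 16·3 24·2 48·1  f→[1+1+1+1+1+1+1+1+1+1]=10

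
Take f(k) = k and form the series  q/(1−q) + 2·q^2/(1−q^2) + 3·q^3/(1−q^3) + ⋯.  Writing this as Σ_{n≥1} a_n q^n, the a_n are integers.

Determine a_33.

q^33  k|33↦f(k): 1:1 3:3 11:11 33:33  a_33=48

a_33 = 48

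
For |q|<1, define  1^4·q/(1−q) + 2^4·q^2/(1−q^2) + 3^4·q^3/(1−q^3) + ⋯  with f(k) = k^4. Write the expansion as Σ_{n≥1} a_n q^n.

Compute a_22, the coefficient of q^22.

q^22  k|22↦f(k): 1:1 2:16 11:14641 22:234256  a_22=248914

a_22 = 248914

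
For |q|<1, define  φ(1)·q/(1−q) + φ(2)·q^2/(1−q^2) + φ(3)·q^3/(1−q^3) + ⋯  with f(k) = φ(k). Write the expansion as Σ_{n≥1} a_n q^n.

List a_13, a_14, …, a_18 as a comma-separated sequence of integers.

q^13  k|13↦φ(k): 1:1 13:12  a_13=13
d|14:{1,2,7,14}  Σφ=1+1+6+6=14
d|15:{15,5,3,1}  Σφ=8+4+2+1=15
n=16: 1·16 2·8 4·4 8·2 16·1  φ→[1+1+2+4+8]=16
n=17: 17·1 1·17  φ→[16+1]=17
d|18:{1,2,3,6,9,18}  Σφ=1+1+2+2+6+6=18

13, 14, 15, 16, 17, 18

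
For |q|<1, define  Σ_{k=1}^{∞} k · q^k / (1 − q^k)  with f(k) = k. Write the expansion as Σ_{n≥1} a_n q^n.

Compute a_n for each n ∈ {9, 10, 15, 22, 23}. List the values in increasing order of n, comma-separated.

13, 18, 24, 36, 24

n=9: 9·1 3·3 1·9  f→[9+3+1]=13
[q^10] f(10)=10,f(5)=5,f(2)=2,f(1)=1 ⇒ 18
n=15: 15·1 5·3 3·5 1·15  f→[15+5+3+1]=24
q^22  k|22↦f(k): 1:1 2:2 11:11 22:22  a_22=36
q^23  k|23↦f(k): 1:1 23:23  a_23=24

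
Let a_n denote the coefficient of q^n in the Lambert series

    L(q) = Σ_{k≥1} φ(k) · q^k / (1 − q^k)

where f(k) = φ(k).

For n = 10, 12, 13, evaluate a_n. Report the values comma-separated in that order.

d|10:{10,5,2,1}  Σφ=4+4+1+1=10
d|12:{1,2,3,4,6,12}  Σφ=1+1+2+2+2+4=12
d|13:{13,1}  Σφ=12+1=13

10, 12, 13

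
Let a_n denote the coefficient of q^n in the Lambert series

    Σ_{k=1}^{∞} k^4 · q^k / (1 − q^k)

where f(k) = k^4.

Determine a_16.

q^16  k|16↦f(k): 16:65536 8:4096 4:256 2:16 1:1  a_16=69905

a_16 = 69905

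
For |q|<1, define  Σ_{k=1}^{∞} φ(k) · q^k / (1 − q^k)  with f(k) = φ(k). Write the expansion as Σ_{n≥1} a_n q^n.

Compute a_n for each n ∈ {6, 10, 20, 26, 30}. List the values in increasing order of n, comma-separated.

n=6: 1·6 2·3 3·2 6·1  φ→[1+1+2+2]=6
d|10:{10,5,2,1}  Σφ=4+4+1+1=10
q^20  k|20↦φ(k): 1:1 2:1 4:2 5:4 10:4 20:8  a_20=20
d|26:{1,2,13,26}  Σφ=1+1+12+12=26
[q^30] φ(30)=8,φ(15)=8,φ(10)=4,φ(6)=2,φ(5)=4,φ(3)=2,φ(2)=1,φ(1)=1 ⇒ 30

6, 10, 20, 26, 30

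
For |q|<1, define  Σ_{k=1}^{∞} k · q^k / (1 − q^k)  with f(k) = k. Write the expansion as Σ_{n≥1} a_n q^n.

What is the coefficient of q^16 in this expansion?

[q^16] f(16)=16,f(8)=8,f(4)=4,f(2)=2,f(1)=1 ⇒ 31

a_16 = 31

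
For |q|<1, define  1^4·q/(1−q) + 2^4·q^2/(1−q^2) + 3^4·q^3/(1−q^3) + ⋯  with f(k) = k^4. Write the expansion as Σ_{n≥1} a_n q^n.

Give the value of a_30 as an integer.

[q^30] f(30)=810000,f(15)=50625,f(10)=10000,f(6)=1296,f(5)=625,f(3)=81,f(2)=16,f(1)=1 ⇒ 872644

a_30 = 872644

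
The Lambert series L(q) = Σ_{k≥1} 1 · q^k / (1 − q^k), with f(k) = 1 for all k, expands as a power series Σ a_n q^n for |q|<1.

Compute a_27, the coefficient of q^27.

n=27: 27·1 9·3 3·9 1·27  f→[1+1+1+1]=4

a_27 = 4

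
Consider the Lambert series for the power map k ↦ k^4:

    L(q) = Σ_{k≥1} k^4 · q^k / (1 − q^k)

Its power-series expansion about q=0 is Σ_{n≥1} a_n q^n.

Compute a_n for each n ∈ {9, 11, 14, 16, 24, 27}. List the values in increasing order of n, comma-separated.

6643, 14642, 40834, 69905, 358258, 538084

d|9:{1,3,9}  Σf=1+81+6561=6643
[q^11] f(11)=14641,f(1)=1 ⇒ 14642
q^14  k|14↦f(k): 14:38416 7:2401 2:16 1:1  a_14=40834
[q^16] f(16)=65536,f(8)=4096,f(4)=256,f(2)=16,f(1)=1 ⇒ 69905
d|24:{1,2,3,4,6,8,12,24}  Σf=1+16+81+256+1296+4096+20736+331776=358258
[q^27] f(27)=531441,f(9)=6561,f(3)=81,f(1)=1 ⇒ 538084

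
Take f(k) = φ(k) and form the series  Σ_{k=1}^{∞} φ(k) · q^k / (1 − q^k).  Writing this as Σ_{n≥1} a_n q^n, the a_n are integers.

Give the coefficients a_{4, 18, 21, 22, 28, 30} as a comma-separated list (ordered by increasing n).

d|4:{1,2,4}  Σφ=1+1+2=4
n=18: 1·18 2·9 3·6 6·3 9·2 18·1  φ→[1+1+2+2+6+6]=18
d|21:{21,7,3,1}  Σφ=12+6+2+1=21
n=22: 22·1 11·2 2·11 1·22  φ→[10+10+1+1]=22
[q^28] φ(28)=12,φ(14)=6,φ(7)=6,φ(4)=2,φ(2)=1,φ(1)=1 ⇒ 28
d|30:{1,2,3,5,6,10,15,30}  Σφ=1+1+2+4+2+4+8+8=30

4, 18, 21, 22, 28, 30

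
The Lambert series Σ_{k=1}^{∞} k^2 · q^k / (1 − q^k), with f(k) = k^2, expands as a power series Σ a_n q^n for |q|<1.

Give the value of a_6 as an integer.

q^6  k|6↦f(k): 6:36 3:9 2:4 1:1  a_6=50

a_6 = 50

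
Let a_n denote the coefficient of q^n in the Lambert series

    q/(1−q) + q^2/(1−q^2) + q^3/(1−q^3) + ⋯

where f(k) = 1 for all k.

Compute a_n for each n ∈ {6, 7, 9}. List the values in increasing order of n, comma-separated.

4, 2, 3

q^6  k|6↦f(k): 1:1 2:1 3:1 6:1  a_6=4
[q^7] f(1)=1,f(7)=1 ⇒ 2
q^9  k|9↦f(k): 9:1 3:1 1:1  a_9=3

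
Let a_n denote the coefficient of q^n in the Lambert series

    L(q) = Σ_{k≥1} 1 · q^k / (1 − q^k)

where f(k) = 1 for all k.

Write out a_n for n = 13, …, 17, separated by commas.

2, 4, 4, 5, 2

q^13  k|13↦f(k): 1:1 13:1  a_13=2
[q^14] f(14)=1,f(7)=1,f(2)=1,f(1)=1 ⇒ 4
d|15:{15,5,3,1}  Σf=1+1+1+1=4
q^16  k|16↦f(k): 16:1 8:1 4:1 2:1 1:1  a_16=5
[q^17] f(1)=1,f(17)=1 ⇒ 2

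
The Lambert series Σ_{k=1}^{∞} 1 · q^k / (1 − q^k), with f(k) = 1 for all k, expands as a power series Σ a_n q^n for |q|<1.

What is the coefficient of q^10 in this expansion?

a_10 = 4

d|10:{1,2,5,10}  Σf=1+1+1+1=4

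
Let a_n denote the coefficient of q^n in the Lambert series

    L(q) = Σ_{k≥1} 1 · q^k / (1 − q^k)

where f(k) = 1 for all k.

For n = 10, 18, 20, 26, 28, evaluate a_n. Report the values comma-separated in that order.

4, 6, 6, 4, 6

[q^10] f(1)=1,f(2)=1,f(5)=1,f(10)=1 ⇒ 4
n=18: 1·18 2·9 3·6 6·3 9·2 18·1  f→[1+1+1+1+1+1]=6
n=20: 20·1 10·2 5·4 4·5 2·10 1·20  f→[1+1+1+1+1+1]=6
d|26:{1,2,13,26}  Σf=1+1+1+1=4
d|28:{1,2,4,7,14,28}  Σf=1+1+1+1+1+1=6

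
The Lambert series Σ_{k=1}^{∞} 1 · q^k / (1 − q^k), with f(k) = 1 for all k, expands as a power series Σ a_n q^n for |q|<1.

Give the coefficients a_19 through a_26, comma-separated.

[q^19] f(1)=1,f(19)=1 ⇒ 2
n=20: 20·1 10·2 5·4 4·5 2·10 1·20  f→[1+1+1+1+1+1]=6
d|21:{21,7,3,1}  Σf=1+1+1+1=4
n=22: 1·22 2·11 11·2 22·1  f→[1+1+1+1]=4
d|23:{23,1}  Σf=1+1=2
d|24:{24,12,8,6,4,3,2,1}  Σf=1+1+1+1+1+1+1+1=8
n=25: 1·25 5·5 25·1  f→[1+1+1]=3
[q^26] f(1)=1,f(2)=1,f(13)=1,f(26)=1 ⇒ 4

2, 6, 4, 4, 2, 8, 3, 4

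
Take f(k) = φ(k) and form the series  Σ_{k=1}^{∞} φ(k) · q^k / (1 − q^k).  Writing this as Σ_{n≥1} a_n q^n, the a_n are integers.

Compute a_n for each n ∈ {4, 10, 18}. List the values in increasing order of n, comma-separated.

q^4  k|4↦φ(k): 1:1 2:1 4:2  a_4=4
q^10  k|10↦φ(k): 1:1 2:1 5:4 10:4  a_10=10
n=18: 1·18 2·9 3·6 6·3 9·2 18·1  φ→[1+1+2+2+6+6]=18

4, 10, 18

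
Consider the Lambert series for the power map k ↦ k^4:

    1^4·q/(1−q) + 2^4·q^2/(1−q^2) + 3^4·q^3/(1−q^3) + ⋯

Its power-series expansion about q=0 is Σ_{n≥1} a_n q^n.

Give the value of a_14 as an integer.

[q^14] f(1)=1,f(2)=16,f(7)=2401,f(14)=38416 ⇒ 40834

a_14 = 40834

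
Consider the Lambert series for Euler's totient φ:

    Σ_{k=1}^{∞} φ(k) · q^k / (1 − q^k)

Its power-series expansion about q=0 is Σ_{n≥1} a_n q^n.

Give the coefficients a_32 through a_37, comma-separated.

d|32:{32,16,8,4,2,1}  Σφ=16+8+4+2+1+1=32
n=33: 1·33 3·11 11·3 33·1  φ→[1+2+10+20]=33
q^34  k|34↦φ(k): 1:1 2:1 17:16 34:16  a_34=34
n=35: 1·35 5·7 7·5 35·1  φ→[1+4+6+24]=35
q^36  k|36↦φ(k): 1:1 2:1 3:2 4:2 6:2 9:6 12:4 18:6 36:12  a_36=36
[q^37] φ(37)=36,φ(1)=1 ⇒ 37

32, 33, 34, 35, 36, 37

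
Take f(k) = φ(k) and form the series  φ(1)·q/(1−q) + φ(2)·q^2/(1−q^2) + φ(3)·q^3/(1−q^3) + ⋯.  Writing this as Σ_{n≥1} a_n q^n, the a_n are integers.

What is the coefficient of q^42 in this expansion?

q^42  k|42↦φ(k): 42:12 21:12 14:6 7:6 6:2 3:2 2:1 1:1  a_42=42

a_42 = 42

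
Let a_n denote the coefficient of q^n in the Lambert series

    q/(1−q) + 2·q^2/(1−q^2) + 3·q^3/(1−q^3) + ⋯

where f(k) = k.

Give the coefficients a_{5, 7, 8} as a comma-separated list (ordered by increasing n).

n=5: 5·1 1·5  f→[5+1]=6
[q^7] f(1)=1,f(7)=7 ⇒ 8
d|8:{8,4,2,1}  Σf=8+4+2+1=15

6, 8, 15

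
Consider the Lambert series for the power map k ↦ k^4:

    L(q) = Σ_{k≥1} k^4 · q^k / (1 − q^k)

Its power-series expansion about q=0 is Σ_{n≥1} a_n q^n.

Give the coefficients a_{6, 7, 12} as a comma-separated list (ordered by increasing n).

n=6: 1·6 2·3 3·2 6·1  f→[1+16+81+1296]=1394
n=7: 7·1 1·7  f→[2401+1]=2402
n=12: 1·12 2·6 3·4 4·3 6·2 12·1  f→[1+16+81+256+1296+20736]=22386

1394, 2402, 22386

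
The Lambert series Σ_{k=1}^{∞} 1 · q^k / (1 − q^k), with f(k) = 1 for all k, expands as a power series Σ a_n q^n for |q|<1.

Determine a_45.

n=45: 1·45 3·15 5·9 9·5 15·3 45·1  f→[1+1+1+1+1+1]=6

a_45 = 6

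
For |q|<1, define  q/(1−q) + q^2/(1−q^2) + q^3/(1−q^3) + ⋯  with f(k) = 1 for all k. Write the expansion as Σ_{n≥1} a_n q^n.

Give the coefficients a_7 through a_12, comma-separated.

2, 4, 3, 4, 2, 6

q^7  k|7↦f(k): 7:1 1:1  a_7=2
q^8  k|8↦f(k): 1:1 2:1 4:1 8:1  a_8=4
n=9: 9·1 3·3 1·9  f→[1+1+1]=3
d|10:{1,2,5,10}  Σf=1+1+1+1=4
d|11:{11,1}  Σf=1+1=2
d|12:{1,2,3,4,6,12}  Σf=1+1+1+1+1+1=6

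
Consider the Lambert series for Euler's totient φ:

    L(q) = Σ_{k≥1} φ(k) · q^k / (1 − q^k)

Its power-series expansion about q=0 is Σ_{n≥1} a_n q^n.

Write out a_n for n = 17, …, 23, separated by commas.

n=17: 17·1 1·17  φ→[16+1]=17
[q^18] φ(1)=1,φ(2)=1,φ(3)=2,φ(6)=2,φ(9)=6,φ(18)=6 ⇒ 18
d|19:{1,19}  Σφ=1+18=19
d|20:{20,10,5,4,2,1}  Σφ=8+4+4+2+1+1=20
d|21:{21,7,3,1}  Σφ=12+6+2+1=21
n=22: 22·1 11·2 2·11 1·22  φ→[10+10+1+1]=22
[q^23] φ(1)=1,φ(23)=22 ⇒ 23

17, 18, 19, 20, 21, 22, 23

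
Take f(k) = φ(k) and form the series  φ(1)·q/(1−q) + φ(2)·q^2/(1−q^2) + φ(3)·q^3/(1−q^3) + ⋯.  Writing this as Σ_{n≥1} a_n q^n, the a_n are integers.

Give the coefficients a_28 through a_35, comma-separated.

q^28  k|28↦φ(k): 1:1 2:1 4:2 7:6 14:6 28:12  a_28=28
d|29:{29,1}  Σφ=28+1=29
q^30  k|30↦φ(k): 1:1 2:1 3:2 5:4 6:2 10:4 15:8 30:8  a_30=30
n=31: 1·31 31·1  φ→[1+30]=31
q^32  k|32↦φ(k): 1:1 2:1 4:2 8:4 16:8 32:16  a_32=32
d|33:{33,11,3,1}  Σφ=20+10+2+1=33
d|34:{1,2,17,34}  Σφ=1+1+16+16=34
d|35:{1,5,7,35}  Σφ=1+4+6+24=35

28, 29, 30, 31, 32, 33, 34, 35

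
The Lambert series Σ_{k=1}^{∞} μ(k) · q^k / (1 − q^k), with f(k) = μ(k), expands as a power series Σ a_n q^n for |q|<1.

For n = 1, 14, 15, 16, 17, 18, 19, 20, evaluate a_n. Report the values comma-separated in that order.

d|1:{1}  Σμ=1=1
q^14  k|14↦μ(k): 1:1 2:-1 7:-1 14:1  a_14=0
d|15:{1,3,5,15}  Σμ=1+(-1)+(-1)+1=0
d|16:{16,8,4,2,1}  Σμ=0+0+0+(-1)+1=0
q^17  k|17↦μ(k): 17:-1 1:1  a_17=0
n=18: 1·18 2·9 3·6 6·3 9·2 18·1  μ→[1+(-1)+(-1)+1+0+0]=0
d|19:{19,1}  Σμ=(-1)+1=0
d|20:{20,10,5,4,2,1}  Σμ=0+1+(-1)+0+(-1)+1=0

1, 0, 0, 0, 0, 0, 0, 0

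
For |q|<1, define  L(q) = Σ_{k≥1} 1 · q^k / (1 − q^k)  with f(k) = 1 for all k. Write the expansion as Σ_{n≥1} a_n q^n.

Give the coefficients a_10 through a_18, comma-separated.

d|10:{1,2,5,10}  Σf=1+1+1+1=4
n=11: 1·11 11·1  f→[1+1]=2
[q^12] f(12)=1,f(6)=1,f(4)=1,f(3)=1,f(2)=1,f(1)=1 ⇒ 6
[q^13] f(1)=1,f(13)=1 ⇒ 2
q^14  k|14↦f(k): 1:1 2:1 7:1 14:1  a_14=4
[q^15] f(1)=1,f(3)=1,f(5)=1,f(15)=1 ⇒ 4
q^16  k|16↦f(k): 16:1 8:1 4:1 2:1 1:1  a_16=5
d|17:{17,1}  Σf=1+1=2
n=18: 18·1 9·2 6·3 3·6 2·9 1·18  f→[1+1+1+1+1+1]=6

4, 2, 6, 2, 4, 4, 5, 2, 6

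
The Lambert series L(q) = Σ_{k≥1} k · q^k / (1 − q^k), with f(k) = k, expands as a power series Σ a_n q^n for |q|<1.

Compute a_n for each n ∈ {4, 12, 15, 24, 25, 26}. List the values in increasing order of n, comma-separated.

q^4  k|4↦f(k): 4:4 2:2 1:1  a_4=7
n=12: 1·12 2·6 3·4 4·3 6·2 12·1  f→[1+2+3+4+6+12]=28
d|15:{15,5,3,1}  Σf=15+5+3+1=24
d|24:{24,12,8,6,4,3,2,1}  Σf=24+12+8+6+4+3+2+1=60
q^25  k|25↦f(k): 25:25 5:5 1:1  a_25=31
q^26  k|26↦f(k): 1:1 2:2 13:13 26:26  a_26=42

7, 28, 24, 60, 31, 42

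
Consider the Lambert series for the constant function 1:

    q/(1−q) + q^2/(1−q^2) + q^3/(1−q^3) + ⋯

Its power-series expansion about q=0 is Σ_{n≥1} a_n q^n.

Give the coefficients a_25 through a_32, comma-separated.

3, 4, 4, 6, 2, 8, 2, 6

[q^25] f(25)=1,f(5)=1,f(1)=1 ⇒ 3
d|26:{26,13,2,1}  Σf=1+1+1+1=4
n=27: 1·27 3·9 9·3 27·1  f→[1+1+1+1]=4
q^28  k|28↦f(k): 1:1 2:1 4:1 7:1 14:1 28:1  a_28=6
q^29  k|29↦f(k): 1:1 29:1  a_29=2
d|30:{1,2,3,5,6,10,15,30}  Σf=1+1+1+1+1+1+1+1=8
d|31:{1,31}  Σf=1+1=2
[q^32] f(1)=1,f(2)=1,f(4)=1,f(8)=1,f(16)=1,f(32)=1 ⇒ 6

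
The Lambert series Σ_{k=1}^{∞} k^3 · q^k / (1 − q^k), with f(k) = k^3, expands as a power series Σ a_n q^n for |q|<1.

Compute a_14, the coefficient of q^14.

n=14: 14·1 7·2 2·7 1·14  f→[2744+343+8+1]=3096

a_14 = 3096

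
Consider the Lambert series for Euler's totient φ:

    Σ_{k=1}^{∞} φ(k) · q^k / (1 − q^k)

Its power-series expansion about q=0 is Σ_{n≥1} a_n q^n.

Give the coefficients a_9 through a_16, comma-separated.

d|9:{1,3,9}  Σφ=1+2+6=9
q^10  k|10↦φ(k): 1:1 2:1 5:4 10:4  a_10=10
[q^11] φ(11)=10,φ(1)=1 ⇒ 11
[q^12] φ(1)=1,φ(2)=1,φ(3)=2,φ(4)=2,φ(6)=2,φ(12)=4 ⇒ 12
n=13: 1·13 13·1  φ→[1+12]=13
d|14:{14,7,2,1}  Σφ=6+6+1+1=14
d|15:{15,5,3,1}  Σφ=8+4+2+1=15
n=16: 16·1 8·2 4·4 2·8 1·16  φ→[8+4+2+1+1]=16

9, 10, 11, 12, 13, 14, 15, 16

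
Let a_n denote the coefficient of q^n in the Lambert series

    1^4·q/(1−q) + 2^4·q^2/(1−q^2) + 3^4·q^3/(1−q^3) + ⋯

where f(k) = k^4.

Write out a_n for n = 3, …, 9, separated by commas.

82, 273, 626, 1394, 2402, 4369, 6643

q^3  k|3↦f(k): 1:1 3:81  a_3=82
q^4  k|4↦f(k): 1:1 2:16 4:256  a_4=273
q^5  k|5↦f(k): 5:625 1:1  a_5=626
d|6:{1,2,3,6}  Σf=1+16+81+1296=1394
[q^7] f(1)=1,f(7)=2401 ⇒ 2402
[q^8] f(1)=1,f(2)=16,f(4)=256,f(8)=4096 ⇒ 4369
n=9: 1·9 3·3 9·1  f→[1+81+6561]=6643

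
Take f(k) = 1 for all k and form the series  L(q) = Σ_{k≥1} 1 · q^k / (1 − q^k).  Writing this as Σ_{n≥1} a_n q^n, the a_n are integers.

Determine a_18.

[q^18] f(1)=1,f(2)=1,f(3)=1,f(6)=1,f(9)=1,f(18)=1 ⇒ 6

a_18 = 6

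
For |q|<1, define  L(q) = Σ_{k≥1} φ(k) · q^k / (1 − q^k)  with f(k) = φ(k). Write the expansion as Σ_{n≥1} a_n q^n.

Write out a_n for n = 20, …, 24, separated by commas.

[q^20] φ(1)=1,φ(2)=1,φ(4)=2,φ(5)=4,φ(10)=4,φ(20)=8 ⇒ 20
n=21: 21·1 7·3 3·7 1·21  φ→[12+6+2+1]=21
n=22: 1·22 2·11 11·2 22·1  φ→[1+1+10+10]=22
n=23: 23·1 1·23  φ→[22+1]=23
[q^24] φ(1)=1,φ(2)=1,φ(3)=2,φ(4)=2,φ(6)=2,φ(8)=4,φ(12)=4,φ(24)=8 ⇒ 24

20, 21, 22, 23, 24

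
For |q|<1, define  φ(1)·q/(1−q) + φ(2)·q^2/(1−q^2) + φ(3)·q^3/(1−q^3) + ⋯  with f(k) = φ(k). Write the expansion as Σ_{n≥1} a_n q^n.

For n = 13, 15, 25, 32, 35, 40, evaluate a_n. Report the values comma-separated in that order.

q^13  k|13↦φ(k): 1:1 13:12  a_13=13
q^15  k|15↦φ(k): 15:8 5:4 3:2 1:1  a_15=15
n=25: 1·25 5·5 25·1  φ→[1+4+20]=25
d|32:{1,2,4,8,16,32}  Σφ=1+1+2+4+8+16=32
n=35: 35·1 7·5 5·7 1·35  φ→[24+6+4+1]=35
n=40: 1·40 2·20 4·10 5·8 8·5 10·4 20·2 40·1  φ→[1+1+2+4+4+4+8+16]=40

13, 15, 25, 32, 35, 40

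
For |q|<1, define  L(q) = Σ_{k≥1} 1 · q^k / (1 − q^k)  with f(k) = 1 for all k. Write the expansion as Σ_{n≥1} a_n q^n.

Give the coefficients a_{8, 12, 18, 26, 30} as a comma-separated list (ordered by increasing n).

d|8:{8,4,2,1}  Σf=1+1+1+1=4
[q^12] f(12)=1,f(6)=1,f(4)=1,f(3)=1,f(2)=1,f(1)=1 ⇒ 6
n=18: 1·18 2·9 3·6 6·3 9·2 18·1  f→[1+1+1+1+1+1]=6
d|26:{1,2,13,26}  Σf=1+1+1+1=4
d|30:{30,15,10,6,5,3,2,1}  Σf=1+1+1+1+1+1+1+1=8

4, 6, 6, 4, 8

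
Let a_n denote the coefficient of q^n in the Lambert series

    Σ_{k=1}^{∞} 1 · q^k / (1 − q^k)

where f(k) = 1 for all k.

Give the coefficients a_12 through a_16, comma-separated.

d|12:{12,6,4,3,2,1}  Σf=1+1+1+1+1+1=6
d|13:{13,1}  Σf=1+1=2
n=14: 14·1 7·2 2·7 1·14  f→[1+1+1+1]=4
[q^15] f(1)=1,f(3)=1,f(5)=1,f(15)=1 ⇒ 4
d|16:{1,2,4,8,16}  Σf=1+1+1+1+1=5

6, 2, 4, 4, 5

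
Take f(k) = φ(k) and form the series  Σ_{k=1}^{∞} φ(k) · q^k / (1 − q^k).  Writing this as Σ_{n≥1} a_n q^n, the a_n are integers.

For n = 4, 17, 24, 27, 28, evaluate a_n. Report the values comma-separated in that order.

n=4: 1·4 2·2 4·1  φ→[1+1+2]=4
d|17:{1,17}  Σφ=1+16=17
d|24:{24,12,8,6,4,3,2,1}  Σφ=8+4+4+2+2+2+1+1=24
[q^27] φ(27)=18,φ(9)=6,φ(3)=2,φ(1)=1 ⇒ 27
d|28:{1,2,4,7,14,28}  Σφ=1+1+2+6+6+12=28

4, 17, 24, 27, 28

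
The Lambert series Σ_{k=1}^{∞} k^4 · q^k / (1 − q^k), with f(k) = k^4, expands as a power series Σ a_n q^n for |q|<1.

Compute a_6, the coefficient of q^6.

n=6: 1·6 2·3 3·2 6·1  f→[1+16+81+1296]=1394

a_6 = 1394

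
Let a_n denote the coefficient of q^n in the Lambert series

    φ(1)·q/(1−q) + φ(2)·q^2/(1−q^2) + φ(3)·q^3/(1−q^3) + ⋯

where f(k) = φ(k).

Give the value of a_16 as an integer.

d|16:{16,8,4,2,1}  Σφ=8+4+2+1+1=16

a_16 = 16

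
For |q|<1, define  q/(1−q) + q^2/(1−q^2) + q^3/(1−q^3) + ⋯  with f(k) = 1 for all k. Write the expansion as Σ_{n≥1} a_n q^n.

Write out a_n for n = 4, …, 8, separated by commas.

d|4:{4,2,1}  Σf=1+1+1=3
n=5: 5·1 1·5  f→[1+1]=2
d|6:{6,3,2,1}  Σf=1+1+1+1=4
q^7  k|7↦f(k): 7:1 1:1  a_7=2
d|8:{8,4,2,1}  Σf=1+1+1+1=4

3, 2, 4, 2, 4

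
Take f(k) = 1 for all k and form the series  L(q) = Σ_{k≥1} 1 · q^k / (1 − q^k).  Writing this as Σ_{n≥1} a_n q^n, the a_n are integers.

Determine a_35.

d|35:{1,5,7,35}  Σf=1+1+1+1=4

a_35 = 4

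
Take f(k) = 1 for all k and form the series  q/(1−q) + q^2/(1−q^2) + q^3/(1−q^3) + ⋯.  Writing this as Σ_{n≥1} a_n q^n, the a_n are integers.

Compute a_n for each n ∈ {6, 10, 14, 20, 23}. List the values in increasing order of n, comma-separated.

4, 4, 4, 6, 2

q^6  k|6↦f(k): 1:1 2:1 3:1 6:1  a_6=4
q^10  k|10↦f(k): 10:1 5:1 2:1 1:1  a_10=4
[q^14] f(1)=1,f(2)=1,f(7)=1,f(14)=1 ⇒ 4
n=20: 20·1 10·2 5·4 4·5 2·10 1·20  f→[1+1+1+1+1+1]=6
d|23:{23,1}  Σf=1+1=2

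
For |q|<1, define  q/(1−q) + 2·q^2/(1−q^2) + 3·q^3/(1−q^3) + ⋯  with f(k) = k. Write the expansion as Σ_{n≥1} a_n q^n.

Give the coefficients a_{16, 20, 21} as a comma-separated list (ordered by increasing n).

q^16  k|16↦f(k): 1:1 2:2 4:4 8:8 16:16  a_16=31
[q^20] f(1)=1,f(2)=2,f(4)=4,f(5)=5,f(10)=10,f(20)=20 ⇒ 42
n=21: 21·1 7·3 3·7 1·21  f→[21+7+3+1]=32

31, 42, 32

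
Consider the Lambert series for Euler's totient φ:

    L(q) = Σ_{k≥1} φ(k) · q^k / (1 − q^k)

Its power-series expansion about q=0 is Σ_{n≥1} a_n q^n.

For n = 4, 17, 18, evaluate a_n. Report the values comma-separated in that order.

[q^4] φ(1)=1,φ(2)=1,φ(4)=2 ⇒ 4
q^17  k|17↦φ(k): 17:16 1:1  a_17=17
[q^18] φ(18)=6,φ(9)=6,φ(6)=2,φ(3)=2,φ(2)=1,φ(1)=1 ⇒ 18

4, 17, 18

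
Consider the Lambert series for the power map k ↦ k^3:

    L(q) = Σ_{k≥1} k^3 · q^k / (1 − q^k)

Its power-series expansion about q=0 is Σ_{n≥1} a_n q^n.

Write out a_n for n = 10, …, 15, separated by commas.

d|10:{10,5,2,1}  Σf=1000+125+8+1=1134
[q^11] f(1)=1,f(11)=1331 ⇒ 1332
[q^12] f(1)=1,f(2)=8,f(3)=27,f(4)=64,f(6)=216,f(12)=1728 ⇒ 2044
n=13: 13·1 1·13  f→[2197+1]=2198
q^14  k|14↦f(k): 1:1 2:8 7:343 14:2744  a_14=3096
[q^15] f(1)=1,f(3)=27,f(5)=125,f(15)=3375 ⇒ 3528

1134, 1332, 2044, 2198, 3096, 3528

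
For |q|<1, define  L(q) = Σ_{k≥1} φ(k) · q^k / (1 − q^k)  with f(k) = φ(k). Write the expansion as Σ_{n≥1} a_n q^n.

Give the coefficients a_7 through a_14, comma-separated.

[q^7] φ(1)=1,φ(7)=6 ⇒ 7
n=8: 1·8 2·4 4·2 8·1  φ→[1+1+2+4]=8
q^9  k|9↦φ(k): 1:1 3:2 9:6  a_9=9
n=10: 1·10 2·5 5·2 10·1  φ→[1+1+4+4]=10
[q^11] φ(11)=10,φ(1)=1 ⇒ 11
q^12  k|12↦φ(k): 12:4 6:2 4:2 3:2 2:1 1:1  a_12=12
q^13  k|13↦φ(k): 13:12 1:1  a_13=13
q^14  k|14↦φ(k): 1:1 2:1 7:6 14:6  a_14=14

7, 8, 9, 10, 11, 12, 13, 14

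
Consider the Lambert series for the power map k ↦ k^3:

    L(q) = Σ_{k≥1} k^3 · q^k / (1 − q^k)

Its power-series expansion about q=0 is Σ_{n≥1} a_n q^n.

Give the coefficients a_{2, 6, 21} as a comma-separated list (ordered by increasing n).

d|2:{2,1}  Σf=8+1=9
d|6:{1,2,3,6}  Σf=1+8+27+216=252
q^21  k|21↦f(k): 1:1 3:27 7:343 21:9261  a_21=9632

9, 252, 9632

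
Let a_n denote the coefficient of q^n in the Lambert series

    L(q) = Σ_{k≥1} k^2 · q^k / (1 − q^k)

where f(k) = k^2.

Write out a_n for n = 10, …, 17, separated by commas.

[q^10] f(1)=1,f(2)=4,f(5)=25,f(10)=100 ⇒ 130
d|11:{11,1}  Σf=121+1=122
d|12:{1,2,3,4,6,12}  Σf=1+4+9+16+36+144=210
q^13  k|13↦f(k): 1:1 13:169  a_13=170
[q^14] f(1)=1,f(2)=4,f(7)=49,f(14)=196 ⇒ 250
[q^15] f(15)=225,f(5)=25,f(3)=9,f(1)=1 ⇒ 260
q^16  k|16↦f(k): 16:256 8:64 4:16 2:4 1:1  a_16=341
d|17:{17,1}  Σf=289+1=290

130, 122, 210, 170, 250, 260, 341, 290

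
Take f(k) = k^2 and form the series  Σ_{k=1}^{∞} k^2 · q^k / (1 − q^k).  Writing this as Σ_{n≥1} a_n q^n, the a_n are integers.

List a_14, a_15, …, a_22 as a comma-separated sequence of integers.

250, 260, 341, 290, 455, 362, 546, 500, 610

n=14: 14·1 7·2 2·7 1·14  f→[196+49+4+1]=250
d|15:{15,5,3,1}  Σf=225+25+9+1=260
n=16: 1·16 2·8 4·4 8·2 16·1  f→[1+4+16+64+256]=341
[q^17] f(1)=1,f(17)=289 ⇒ 290
q^18  k|18↦f(k): 1:1 2:4 3:9 6:36 9:81 18:324  a_18=455
q^19  k|19↦f(k): 1:1 19:361  a_19=362
[q^20] f(20)=400,f(10)=100,f(5)=25,f(4)=16,f(2)=4,f(1)=1 ⇒ 546
n=21: 1·21 3·7 7·3 21·1  f→[1+9+49+441]=500
n=22: 1·22 2·11 11·2 22·1  f→[1+4+121+484]=610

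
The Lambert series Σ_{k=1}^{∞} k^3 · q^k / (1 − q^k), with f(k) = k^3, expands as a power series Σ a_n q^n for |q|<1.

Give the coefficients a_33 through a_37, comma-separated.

37296, 44226, 43344, 55261, 50654

[q^33] f(1)=1,f(3)=27,f(11)=1331,f(33)=35937 ⇒ 37296
q^34  k|34↦f(k): 1:1 2:8 17:4913 34:39304  a_34=44226
d|35:{35,7,5,1}  Σf=42875+343+125+1=43344
[q^36] f(1)=1,f(2)=8,f(3)=27,f(4)=64,f(6)=216,f(9)=729,f(12)=1728,f(18)=5832,f(36)=46656 ⇒ 55261
[q^37] f(1)=1,f(37)=50653 ⇒ 50654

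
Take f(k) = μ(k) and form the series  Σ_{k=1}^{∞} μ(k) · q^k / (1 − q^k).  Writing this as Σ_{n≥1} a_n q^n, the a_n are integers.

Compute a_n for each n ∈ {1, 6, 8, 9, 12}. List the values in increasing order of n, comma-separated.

n=1: 1·1  μ→[1]=1
d|6:{6,3,2,1}  Σμ=1+(-1)+(-1)+1=0
d|8:{1,2,4,8}  Σμ=1+(-1)+0+0=0
[q^9] μ(1)=1,μ(3)=-1,μ(9)=0 ⇒ 0
q^12  k|12↦μ(k): 12:0 6:1 4:0 3:-1 2:-1 1:1  a_12=0

1, 0, 0, 0, 0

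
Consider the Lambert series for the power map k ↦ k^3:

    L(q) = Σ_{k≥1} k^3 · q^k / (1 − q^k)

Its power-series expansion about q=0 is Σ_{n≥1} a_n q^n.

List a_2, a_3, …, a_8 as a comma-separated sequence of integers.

9, 28, 73, 126, 252, 344, 585

q^2  k|2↦f(k): 2:8 1:1  a_2=9
q^3  k|3↦f(k): 1:1 3:27  a_3=28
d|4:{1,2,4}  Σf=1+8+64=73
n=5: 1·5 5·1  f→[1+125]=126
n=6: 6·1 3·2 2·3 1·6  f→[216+27+8+1]=252
q^7  k|7↦f(k): 7:343 1:1  a_7=344
d|8:{8,4,2,1}  Σf=512+64+8+1=585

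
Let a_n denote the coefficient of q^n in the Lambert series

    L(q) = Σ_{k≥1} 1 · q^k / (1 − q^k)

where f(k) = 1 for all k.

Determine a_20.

d|20:{1,2,4,5,10,20}  Σf=1+1+1+1+1+1=6

a_20 = 6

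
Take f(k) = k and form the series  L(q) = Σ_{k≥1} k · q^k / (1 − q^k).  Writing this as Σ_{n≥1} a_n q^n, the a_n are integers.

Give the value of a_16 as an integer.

q^16  k|16↦f(k): 1:1 2:2 4:4 8:8 16:16  a_16=31

a_16 = 31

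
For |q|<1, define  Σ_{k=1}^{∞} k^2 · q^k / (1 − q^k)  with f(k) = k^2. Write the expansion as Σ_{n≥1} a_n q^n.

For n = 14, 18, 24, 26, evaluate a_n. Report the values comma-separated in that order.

n=14: 14·1 7·2 2·7 1·14  f→[196+49+4+1]=250
[q^18] f(1)=1,f(2)=4,f(3)=9,f(6)=36,f(9)=81,f(18)=324 ⇒ 455
[q^24] f(24)=576,f(12)=144,f(8)=64,f(6)=36,f(4)=16,f(3)=9,f(2)=4,f(1)=1 ⇒ 850
q^26  k|26↦f(k): 26:676 13:169 2:4 1:1  a_26=850

250, 455, 850, 850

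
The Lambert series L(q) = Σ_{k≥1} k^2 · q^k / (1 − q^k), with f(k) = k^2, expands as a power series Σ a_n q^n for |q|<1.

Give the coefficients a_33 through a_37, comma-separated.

q^33  k|33↦f(k): 1:1 3:9 11:121 33:1089  a_33=1220
n=34: 34·1 17·2 2·17 1·34  f→[1156+289+4+1]=1450
n=35: 1·35 5·7 7·5 35·1  f→[1+25+49+1225]=1300
n=36: 36·1 18·2 12·3 9·4 6·6 4·9 3·12 2·18 1·36  f→[1296+324+144+81+36+16+9+4+1]=1911
q^37  k|37↦f(k): 37:1369 1:1  a_37=1370

1220, 1450, 1300, 1911, 1370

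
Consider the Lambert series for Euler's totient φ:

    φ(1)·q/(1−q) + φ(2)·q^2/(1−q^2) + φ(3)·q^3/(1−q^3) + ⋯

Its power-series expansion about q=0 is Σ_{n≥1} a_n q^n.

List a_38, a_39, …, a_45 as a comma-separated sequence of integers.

n=38: 1·38 2·19 19·2 38·1  φ→[1+1+18+18]=38
[q^39] φ(1)=1,φ(3)=2,φ(13)=12,φ(39)=24 ⇒ 39
q^40  k|40↦φ(k): 1:1 2:1 4:2 5:4 8:4 10:4 20:8 40:16  a_40=40
d|41:{41,1}  Σφ=40+1=41
d|42:{42,21,14,7,6,3,2,1}  Σφ=12+12+6+6+2+2+1+1=42
[q^43] φ(1)=1,φ(43)=42 ⇒ 43
[q^44] φ(1)=1,φ(2)=1,φ(4)=2,φ(11)=10,φ(22)=10,φ(44)=20 ⇒ 44
q^45  k|45↦φ(k): 1:1 3:2 5:4 9:6 15:8 45:24  a_45=45

38, 39, 40, 41, 42, 43, 44, 45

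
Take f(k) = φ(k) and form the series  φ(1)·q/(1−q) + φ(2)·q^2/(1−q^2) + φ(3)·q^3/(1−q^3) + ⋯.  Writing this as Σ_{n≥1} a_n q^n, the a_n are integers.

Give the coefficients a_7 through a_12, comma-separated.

[q^7] φ(1)=1,φ(7)=6 ⇒ 7
q^8  k|8↦φ(k): 1:1 2:1 4:2 8:4  a_8=8
[q^9] φ(1)=1,φ(3)=2,φ(9)=6 ⇒ 9
q^10  k|10↦φ(k): 1:1 2:1 5:4 10:4  a_10=10
d|11:{1,11}  Σφ=1+10=11
n=12: 12·1 6·2 4·3 3·4 2·6 1·12  φ→[4+2+2+2+1+1]=12

7, 8, 9, 10, 11, 12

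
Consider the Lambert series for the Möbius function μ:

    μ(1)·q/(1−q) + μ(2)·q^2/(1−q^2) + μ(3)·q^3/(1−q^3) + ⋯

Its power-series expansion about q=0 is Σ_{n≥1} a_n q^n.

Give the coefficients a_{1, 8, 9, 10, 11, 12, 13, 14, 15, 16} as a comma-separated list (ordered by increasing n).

1, 0, 0, 0, 0, 0, 0, 0, 0, 0

[q^1] μ(1)=1 ⇒ 1
n=8: 1·8 2·4 4·2 8·1  μ→[1+(-1)+0+0]=0
d|9:{1,3,9}  Σμ=1+(-1)+0=0
d|10:{1,2,5,10}  Σμ=1+(-1)+(-1)+1=0
q^11  k|11↦μ(k): 11:-1 1:1  a_11=0
q^12  k|12↦μ(k): 1:1 2:-1 3:-1 4:0 6:1 12:0  a_12=0
n=13: 1·13 13·1  μ→[1+(-1)]=0
n=14: 1·14 2·7 7·2 14·1  μ→[1+(-1)+(-1)+1]=0
d|15:{15,5,3,1}  Σμ=1+(-1)+(-1)+1=0
q^16  k|16↦μ(k): 1:1 2:-1 4:0 8:0 16:0  a_16=0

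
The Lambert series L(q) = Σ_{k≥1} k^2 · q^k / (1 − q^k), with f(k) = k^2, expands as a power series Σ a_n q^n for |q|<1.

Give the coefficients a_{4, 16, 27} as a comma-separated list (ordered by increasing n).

21, 341, 820

n=4: 4·1 2·2 1·4  f→[16+4+1]=21
[q^16] f(16)=256,f(8)=64,f(4)=16,f(2)=4,f(1)=1 ⇒ 341
d|27:{1,3,9,27}  Σf=1+9+81+729=820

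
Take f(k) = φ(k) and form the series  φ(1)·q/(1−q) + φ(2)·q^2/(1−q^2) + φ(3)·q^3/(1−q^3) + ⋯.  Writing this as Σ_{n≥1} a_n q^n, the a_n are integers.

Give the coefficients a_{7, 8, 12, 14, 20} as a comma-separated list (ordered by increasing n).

d|7:{1,7}  Σφ=1+6=7
q^8  k|8↦φ(k): 1:1 2:1 4:2 8:4  a_8=8
n=12: 1·12 2·6 3·4 4·3 6·2 12·1  φ→[1+1+2+2+2+4]=12
q^14  k|14↦φ(k): 14:6 7:6 2:1 1:1  a_14=14
n=20: 1·20 2·10 4·5 5·4 10·2 20·1  φ→[1+1+2+4+4+8]=20

7, 8, 12, 14, 20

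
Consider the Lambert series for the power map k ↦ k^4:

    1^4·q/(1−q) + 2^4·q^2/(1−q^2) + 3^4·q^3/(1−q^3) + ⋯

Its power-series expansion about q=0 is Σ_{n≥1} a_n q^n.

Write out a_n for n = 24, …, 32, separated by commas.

n=24: 1·24 2·12 3·8 4·6 6·4 8·3 12·2 24·1  f→[1+16+81+256+1296+4096+20736+331776]=358258
q^25  k|25↦f(k): 1:1 5:625 25:390625  a_25=391251
n=26: 26·1 13·2 2·13 1·26  f→[456976+28561+16+1]=485554
[q^27] f(1)=1,f(3)=81,f(9)=6561,f(27)=531441 ⇒ 538084
[q^28] f(1)=1,f(2)=16,f(4)=256,f(7)=2401,f(14)=38416,f(28)=614656 ⇒ 655746
q^29  k|29↦f(k): 29:707281 1:1  a_29=707282
[q^30] f(1)=1,f(2)=16,f(3)=81,f(5)=625,f(6)=1296,f(10)=10000,f(15)=50625,f(30)=810000 ⇒ 872644
q^31  k|31↦f(k): 31:923521 1:1  a_31=923522
d|32:{32,16,8,4,2,1}  Σf=1048576+65536+4096+256+16+1=1118481

358258, 391251, 485554, 538084, 655746, 707282, 872644, 923522, 1118481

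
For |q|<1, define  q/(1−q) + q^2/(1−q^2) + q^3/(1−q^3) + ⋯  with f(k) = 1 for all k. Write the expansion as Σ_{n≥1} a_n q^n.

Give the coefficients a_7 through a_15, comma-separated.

2, 4, 3, 4, 2, 6, 2, 4, 4

n=7: 7·1 1·7  f→[1+1]=2
q^8  k|8↦f(k): 8:1 4:1 2:1 1:1  a_8=4
d|9:{9,3,1}  Σf=1+1+1=3
[q^10] f(1)=1,f(2)=1,f(5)=1,f(10)=1 ⇒ 4
[q^11] f(11)=1,f(1)=1 ⇒ 2
d|12:{1,2,3,4,6,12}  Σf=1+1+1+1+1+1=6
q^13  k|13↦f(k): 1:1 13:1  a_13=2
[q^14] f(14)=1,f(7)=1,f(2)=1,f(1)=1 ⇒ 4
q^15  k|15↦f(k): 15:1 5:1 3:1 1:1  a_15=4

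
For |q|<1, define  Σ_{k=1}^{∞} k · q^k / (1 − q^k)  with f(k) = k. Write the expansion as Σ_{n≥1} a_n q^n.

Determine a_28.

[q^28] f(1)=1,f(2)=2,f(4)=4,f(7)=7,f(14)=14,f(28)=28 ⇒ 56

a_28 = 56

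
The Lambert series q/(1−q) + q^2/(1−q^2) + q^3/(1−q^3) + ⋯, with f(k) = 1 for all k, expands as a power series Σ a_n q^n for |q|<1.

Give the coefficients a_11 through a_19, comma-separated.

d|11:{1,11}  Σf=1+1=2
q^12  k|12↦f(k): 1:1 2:1 3:1 4:1 6:1 12:1  a_12=6
q^13  k|13↦f(k): 1:1 13:1  a_13=2
q^14  k|14↦f(k): 1:1 2:1 7:1 14:1  a_14=4
[q^15] f(1)=1,f(3)=1,f(5)=1,f(15)=1 ⇒ 4
n=16: 1·16 2·8 4·4 8·2 16·1  f→[1+1+1+1+1]=5
n=17: 1·17 17·1  f→[1+1]=2
n=18: 1·18 2·9 3·6 6·3 9·2 18·1  f→[1+1+1+1+1+1]=6
n=19: 1·19 19·1  f→[1+1]=2

2, 6, 2, 4, 4, 5, 2, 6, 2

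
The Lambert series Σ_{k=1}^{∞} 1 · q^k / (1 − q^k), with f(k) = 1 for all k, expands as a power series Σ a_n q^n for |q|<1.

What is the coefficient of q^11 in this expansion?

d|11:{11,1}  Σf=1+1=2

a_11 = 2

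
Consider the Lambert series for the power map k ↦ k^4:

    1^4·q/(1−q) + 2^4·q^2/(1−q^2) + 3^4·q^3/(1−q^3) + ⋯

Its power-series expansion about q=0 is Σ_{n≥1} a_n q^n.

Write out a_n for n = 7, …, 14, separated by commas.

[q^7] f(1)=1,f(7)=2401 ⇒ 2402
[q^8] f(8)=4096,f(4)=256,f(2)=16,f(1)=1 ⇒ 4369
[q^9] f(1)=1,f(3)=81,f(9)=6561 ⇒ 6643
q^10  k|10↦f(k): 1:1 2:16 5:625 10:10000  a_10=10642
[q^11] f(1)=1,f(11)=14641 ⇒ 14642
[q^12] f(12)=20736,f(6)=1296,f(4)=256,f(3)=81,f(2)=16,f(1)=1 ⇒ 22386
[q^13] f(1)=1,f(13)=28561 ⇒ 28562
q^14  k|14↦f(k): 14:38416 7:2401 2:16 1:1  a_14=40834

2402, 4369, 6643, 10642, 14642, 22386, 28562, 40834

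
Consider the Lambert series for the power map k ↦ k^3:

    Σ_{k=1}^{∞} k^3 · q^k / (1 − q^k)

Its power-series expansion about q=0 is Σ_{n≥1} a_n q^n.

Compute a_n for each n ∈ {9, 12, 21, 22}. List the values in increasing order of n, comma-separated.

757, 2044, 9632, 11988

d|9:{1,3,9}  Σf=1+27+729=757
n=12: 12·1 6·2 4·3 3·4 2·6 1·12  f→[1728+216+64+27+8+1]=2044
n=21: 21·1 7·3 3·7 1·21  f→[9261+343+27+1]=9632
[q^22] f(1)=1,f(2)=8,f(11)=1331,f(22)=10648 ⇒ 11988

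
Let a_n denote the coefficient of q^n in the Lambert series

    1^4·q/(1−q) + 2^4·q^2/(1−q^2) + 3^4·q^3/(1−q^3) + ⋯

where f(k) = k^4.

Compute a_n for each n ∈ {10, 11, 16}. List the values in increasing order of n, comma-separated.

10642, 14642, 69905

[q^10] f(10)=10000,f(5)=625,f(2)=16,f(1)=1 ⇒ 10642
d|11:{1,11}  Σf=1+14641=14642
[q^16] f(1)=1,f(2)=16,f(4)=256,f(8)=4096,f(16)=65536 ⇒ 69905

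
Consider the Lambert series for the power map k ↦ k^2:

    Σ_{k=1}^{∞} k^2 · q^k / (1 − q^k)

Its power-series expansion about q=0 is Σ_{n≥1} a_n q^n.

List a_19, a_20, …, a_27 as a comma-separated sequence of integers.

362, 546, 500, 610, 530, 850, 651, 850, 820

q^19  k|19↦f(k): 1:1 19:361  a_19=362
q^20  k|20↦f(k): 20:400 10:100 5:25 4:16 2:4 1:1  a_20=546
n=21: 1·21 3·7 7·3 21·1  f→[1+9+49+441]=500
q^22  k|22↦f(k): 22:484 11:121 2:4 1:1  a_22=610
q^23  k|23↦f(k): 1:1 23:529  a_23=530
d|24:{1,2,3,4,6,8,12,24}  Σf=1+4+9+16+36+64+144+576=850
n=25: 1·25 5·5 25·1  f→[1+25+625]=651
[q^26] f(1)=1,f(2)=4,f(13)=169,f(26)=676 ⇒ 850
q^27  k|27↦f(k): 27:729 9:81 3:9 1:1  a_27=820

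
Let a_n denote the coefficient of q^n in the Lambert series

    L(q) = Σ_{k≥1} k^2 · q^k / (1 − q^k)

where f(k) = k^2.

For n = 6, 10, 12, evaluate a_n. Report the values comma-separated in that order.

n=6: 6·1 3·2 2·3 1·6  f→[36+9+4+1]=50
[q^10] f(10)=100,f(5)=25,f(2)=4,f(1)=1 ⇒ 130
[q^12] f(12)=144,f(6)=36,f(4)=16,f(3)=9,f(2)=4,f(1)=1 ⇒ 210

50, 130, 210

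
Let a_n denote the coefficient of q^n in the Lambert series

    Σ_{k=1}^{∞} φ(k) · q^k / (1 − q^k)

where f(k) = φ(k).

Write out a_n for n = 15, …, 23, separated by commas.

[q^15] φ(1)=1,φ(3)=2,φ(5)=4,φ(15)=8 ⇒ 15
n=16: 16·1 8·2 4·4 2·8 1·16  φ→[8+4+2+1+1]=16
n=17: 17·1 1·17  φ→[16+1]=17
[q^18] φ(18)=6,φ(9)=6,φ(6)=2,φ(3)=2,φ(2)=1,φ(1)=1 ⇒ 18
q^19  k|19↦φ(k): 1:1 19:18  a_19=19
q^20  k|20↦φ(k): 20:8 10:4 5:4 4:2 2:1 1:1  a_20=20
d|21:{1,3,7,21}  Σφ=1+2+6+12=21
n=22: 1·22 2·11 11·2 22·1  φ→[1+1+10+10]=22
n=23: 1·23 23·1  φ→[1+22]=23

15, 16, 17, 18, 19, 20, 21, 22, 23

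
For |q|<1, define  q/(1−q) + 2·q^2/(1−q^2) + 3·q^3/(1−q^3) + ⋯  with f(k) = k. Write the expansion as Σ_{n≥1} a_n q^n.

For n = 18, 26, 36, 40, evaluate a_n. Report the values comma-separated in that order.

n=18: 1·18 2·9 3·6 6·3 9·2 18·1  f→[1+2+3+6+9+18]=39
q^26  k|26↦f(k): 1:1 2:2 13:13 26:26  a_26=42
n=36: 36·1 18·2 12·3 9·4 6·6 4·9 3·12 2·18 1·36  f→[36+18+12+9+6+4+3+2+1]=91
n=40: 1·40 2·20 4·10 5·8 8·5 10·4 20·2 40·1  f→[1+2+4+5+8+10+20+40]=90

39, 42, 91, 90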